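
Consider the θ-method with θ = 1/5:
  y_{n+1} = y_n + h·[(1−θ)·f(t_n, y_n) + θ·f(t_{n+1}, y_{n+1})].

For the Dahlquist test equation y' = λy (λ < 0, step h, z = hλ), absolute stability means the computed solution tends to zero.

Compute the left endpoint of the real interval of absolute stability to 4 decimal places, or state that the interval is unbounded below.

left endpoint -3.3333.

With y'=λy (z=hλ):
  y_{n+1} = y_n + z·[4/5·y_n + 1/5·y_{n+1}] ⇒ (1 − 1/5z)y_{n+1} = (1 + 4/5z)y_n
  ⇒ R(z) = (1 + 4/5z)/(1 − 1/5z).

Solve |R(x)|<1 on ℝ⁻.
x=-0.7: |R|=0.3860
R=−1: 1+4/5x = −1+1/5x ⇒ -3/5x=2 ⇒ x=2/(-3/5)=-3.3333
Confirm numerically:
  x=-2.464: |R|=0.65059 <1
  x=-1.620: |R|=0.22356 <1
  x=-1.536: |R|=0.17503 <1
  x=-3.889: |R|=1.18754 >1
  x=-3.526: |R|=1.06779 >1
  x=-3.448: |R|=1.04072 >1
Interval (-3.3333, 0).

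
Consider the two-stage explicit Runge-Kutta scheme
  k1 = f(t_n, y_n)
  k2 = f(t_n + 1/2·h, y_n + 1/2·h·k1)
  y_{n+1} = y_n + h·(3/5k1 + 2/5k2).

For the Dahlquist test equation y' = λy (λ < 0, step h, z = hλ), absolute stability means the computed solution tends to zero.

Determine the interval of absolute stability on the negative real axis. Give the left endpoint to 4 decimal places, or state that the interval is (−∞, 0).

z∈(-5.0000,0).

With y'=λy (z=hλ):
  k1=λy_n ⇒ h·k1=z·y_n;  k2=λ(1+1/2z)y_n ⇒ h·k2=z(1+1/2z)y_n
  y_{n+1}/y_n = 1 + 3/5z + 2/5z(1+1/2z) = 1 + z + 1/5z²
  Hence R(z) = 1 + z + 1/5z².

Need |R(x)|<1, x<0.
x=-1.15: |R|=0.1145
R=1: x+1/5x²=0 ⇒ x=−5=-5.0000; min R=1−1/(4·1/5)=-0.2500>−1
Confirm numerically:
  x=-4.255: |R|=0.36600 <1
  x=-3.255: |R|=0.13599 <1
  x=-2.681: |R|=0.24345 <1
  x=-5.555: |R|=1.61660 >1
  x=-5.140: |R|=1.14392 >1
So |R|<1 on (-5.0000, 0).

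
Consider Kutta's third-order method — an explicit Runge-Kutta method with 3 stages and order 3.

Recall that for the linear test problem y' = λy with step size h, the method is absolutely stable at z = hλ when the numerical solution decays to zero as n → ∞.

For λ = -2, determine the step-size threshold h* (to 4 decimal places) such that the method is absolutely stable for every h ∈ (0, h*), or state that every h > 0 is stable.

(-2.5127,0); λ=-2 ⇒ h* = 1.2564.

With y'=λy (z=hλ):
  order 3, 3-stage ⇒ R(z)=1+z+z^2/2+z^3/6
  (e.g. R(-0.77)=0.45036, |R|=0.45036)

Solve |R(x)|<1 on ℝ⁻.
x=-0.77: |R|=0.4504
|R(-1.8)|=0.1520 |R(-1.56)|=0.0241 |R(-1.4)|=0.1227
Bisect:
  x_lo=-3.2867 |R|=2.8028  x_hi=-0.2462 |R|=0.7816
  mid=-1.76643 |R|=0.12492 →hi
  mid=-2.52655 |R|=1.02285 →lo
  mid=-2.14649 |R|=0.49108 →hi
  mid=-2.33652 |R|=0.73283 →hi
  mid=-2.43154 |R|=0.87138 →hi
  mid=-2.47905 |R|=0.94544 →hi
  mid=-2.50280 |R|=0.98372 →hi
  mid=-2.51468 |R|=1.00318 →lo
  mid=-2.50874 |R|=0.99342 →hi
  ...
  [-2.51282,-2.51263] ⇒ x*=-2.5127
So |R|<1 on (-2.5127, 0).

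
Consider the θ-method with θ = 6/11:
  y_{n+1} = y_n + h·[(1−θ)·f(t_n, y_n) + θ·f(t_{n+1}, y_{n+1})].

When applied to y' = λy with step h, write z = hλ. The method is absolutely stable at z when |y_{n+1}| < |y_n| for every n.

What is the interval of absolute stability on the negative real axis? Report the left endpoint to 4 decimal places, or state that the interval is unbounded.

Test eqn y'=λy, z=hλ:
  y_{n+1} = y_n + z·[5/11·y_n + 6/11·y_{n+1}] ⇒ (1 − 6/11z)y_{n+1} = (1 + 5/11z)y_n
  ⇒ R(z) = (1 + 5/11z)/(1 − 6/11z).

Find x<0 with |R(x)|<1.
x=-0.44: |R|=0.6452
x=-2: |R|=0.0435
x=-10: |R|=0.5493
x=-100: |R|=0.8003
θ=6/11≥1/2 ⇒ |1+5/11x|<|1−6/11x| ∀x<0 ⇒ interval (−∞,0).

(−∞, 0) — no finite endpoint.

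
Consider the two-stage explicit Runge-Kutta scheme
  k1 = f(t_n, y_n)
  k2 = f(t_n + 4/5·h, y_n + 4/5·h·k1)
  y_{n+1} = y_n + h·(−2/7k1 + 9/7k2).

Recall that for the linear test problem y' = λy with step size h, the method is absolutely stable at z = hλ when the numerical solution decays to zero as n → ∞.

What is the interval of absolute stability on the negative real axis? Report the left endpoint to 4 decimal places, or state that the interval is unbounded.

(-0.9722, 0).

On y'=λy, z=hλ:
  k1=λy_n ⇒ h·k1=z·y_n;  k2=λ(1+4/5z)y_n ⇒ h·k2=z(1+4/5z)y_n
  y_{n+1}/y_n = 1 − 2/7z + 9/7z(1+4/5z) = 1 + z + 36/35z²
  so R(z) = 1 + z + 36/35z².

Need |R(x)|<1, x<0.
x=-0.57: |R|=0.7642
R=1: x+36/35x²=0 ⇒ x=−35/36=-0.9722; min R=1−1/(4·36/35)=0.7569>−1
Confirm numerically:
  x=-0.585: |R|=0.76700 <1
  x=-0.546: |R|=0.76063 <1
  x=-0.416: |R|=0.76200 <1
  x=-1.557: |R|=1.93651 >1
  x=-1.121: |R|=1.17155 >1
So |R|<1 on (-0.9722, 0).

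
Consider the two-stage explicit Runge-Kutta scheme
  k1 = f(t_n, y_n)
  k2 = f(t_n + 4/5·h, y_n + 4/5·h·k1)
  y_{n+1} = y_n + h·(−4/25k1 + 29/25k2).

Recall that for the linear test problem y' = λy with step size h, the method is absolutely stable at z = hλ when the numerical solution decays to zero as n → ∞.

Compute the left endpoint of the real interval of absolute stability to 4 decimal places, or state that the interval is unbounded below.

z* = -1.0776.

With y'=λy (z=hλ):
  k1=λy_n ⇒ h·k1=z·y_n;  k2=λ(1+4/5z)y_n ⇒ h·k2=z(1+4/5z)y_n
  y_{n+1}/y_n = 1 − 4/25z + 29/25z(1+4/5z) = 1 + z + 116/125z²
  Hence R(z) = 1 + z + 116/125z².

Solve |R(x)|<1 on ℝ⁻.
x=-0.52: |R|=0.7309
R=1: x+116/125x²=0 ⇒ x=−125/116=-1.0776; min R=1−1/(4·116/125)=0.7306>−1
Confirm numerically:
  x=-0.995: |R|=0.92374 <1
  x=-0.660: |R|=0.74424 <1
  x=-0.478: |R|=0.73403 <1
  x=-1.635: |R|=1.84575 >1
  x=-1.582: |R|=1.74053 >1
  x=-1.473: |R|=1.54051 >1
Stable set (-1.0776, 0).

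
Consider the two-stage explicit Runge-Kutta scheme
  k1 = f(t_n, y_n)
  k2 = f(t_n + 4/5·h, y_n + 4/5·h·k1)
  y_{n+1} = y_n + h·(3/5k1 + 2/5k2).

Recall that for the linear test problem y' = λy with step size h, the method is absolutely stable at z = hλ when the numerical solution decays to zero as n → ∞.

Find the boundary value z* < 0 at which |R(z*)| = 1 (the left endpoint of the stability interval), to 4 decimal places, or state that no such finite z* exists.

z* = -3.1250.

Set f=λy, z=hλ:
  k1=λy_n ⇒ h·k1=z·y_n;  k2=λ(1+4/5z)y_n ⇒ h·k2=z(1+4/5z)y_n
  y_{n+1}/y_n = 1 + 3/5z + 2/5z(1+4/5z) = 1 + z + 8/25z²
  R(z) = 1 + z + 8/25z².

Need |R(x)|<1, x<0.
x=-1.53: |R|=0.2191
R=1: x+8/25x²=0 ⇒ x=−25/8=-3.1250; min R=1−1/(4·8/25)=0.2188>−1
Confirm numerically:
  x=-2.989: |R|=0.86992 <1
  x=-1.854: |R|=0.24594 <1
  x=-1.602: |R|=0.21925 <1
  x=-3.480: |R|=1.39533 >1
  x=-3.418: |R|=1.32047 >1
  x=-3.349: |R|=1.24006 >1
Stable set (-3.1250, 0).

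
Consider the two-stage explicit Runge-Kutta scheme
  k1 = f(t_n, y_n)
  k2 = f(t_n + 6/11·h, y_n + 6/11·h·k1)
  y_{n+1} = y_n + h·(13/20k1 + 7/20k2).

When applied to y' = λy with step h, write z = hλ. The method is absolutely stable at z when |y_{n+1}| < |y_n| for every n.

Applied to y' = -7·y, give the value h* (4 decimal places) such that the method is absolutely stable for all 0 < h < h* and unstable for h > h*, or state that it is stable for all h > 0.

(-5.2381,0); λ=-7 ⇒ h* = (110/21)/7 = 0.7483.

Test eqn y'=λy, z=hλ:
  k1=λy_n ⇒ h·k1=z·y_n;  k2=λ(1+6/11z)y_n ⇒ h·k2=z(1+6/11z)y_n
  y_{n+1}/y_n = 1 + 13/20z + 7/20z(1+6/11z) = 1 + z + 21/110z²
  Hence R(z) = 1 + z + 21/110z².

Boundary: |R(x)|=1, x<0.
x=-0.37: |R|=0.6561
R=1: x+21/110x²=0 ⇒ x=−110/21=-5.2381; min R=1−1/(4·21/110)=-0.3095>−1
Confirm numerically:
  x=-3.452: |R|=0.17707 <1
  x=-3.161: |R|=0.25345 <1
  x=-3.119: |R|=0.26181 <1
  x=-5.813: |R|=1.63800 >1
  x=-5.519: |R|=1.29597 >1
  x=-5.355: |R|=1.11951 >1
So |R|<1 on (-5.2381, 0).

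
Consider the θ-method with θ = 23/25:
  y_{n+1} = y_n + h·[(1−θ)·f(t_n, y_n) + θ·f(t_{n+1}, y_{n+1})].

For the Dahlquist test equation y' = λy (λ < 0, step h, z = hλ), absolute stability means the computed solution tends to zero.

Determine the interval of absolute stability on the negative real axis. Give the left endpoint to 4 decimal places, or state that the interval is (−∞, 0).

interval (−∞, 0).

Set f=λy, z=hλ:
  y_{n+1} = y_n + z·[2/25·y_n + 23/25·y_{n+1}] ⇒ (1 − 23/25z)y_{n+1} = (1 + 2/25z)y_n
  ⇒ R(z) = (1 + 2/25z)/(1 − 23/25z).

Find x<0 with |R(x)|<1.
x=-1.41: |R|=0.3862
x=-2: |R|=0.2958
x=-10: |R|=0.0196
x=-100: |R|=0.0753
θ=23/25≥1/2 ⇒ |1+2/25x|<|1−23/25x| ∀x<0 ⇒ stable on all of ℝ⁻.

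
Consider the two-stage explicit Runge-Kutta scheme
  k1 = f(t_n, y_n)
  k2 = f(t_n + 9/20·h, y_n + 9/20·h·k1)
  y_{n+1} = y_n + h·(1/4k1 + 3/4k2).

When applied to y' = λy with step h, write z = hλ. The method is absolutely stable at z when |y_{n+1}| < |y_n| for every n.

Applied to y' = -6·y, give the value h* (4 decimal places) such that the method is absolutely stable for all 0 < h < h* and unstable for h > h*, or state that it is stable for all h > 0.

(-2.9630,0); λ=-6 ⇒ h* = (80/27)/6 = 0.4938.

With y'=λy (z=hλ):
  k1=λy_n ⇒ h·k1=z·y_n;  k2=λ(1+9/20z)y_n ⇒ h·k2=z(1+9/20z)y_n
  y_{n+1}/y_n = 1 + 1/4z + 3/4z(1+9/20z) = 1 + z + 27/80z²
  Hence R(z) = 1 + z + 27/80z².

Boundary: |R(x)|=1, x<0.
x=-0.41: |R|=0.6467
R=1: x+27/80x²=0 ⇒ x=−80/27=-2.9630; min R=1−1/(4·27/80)=0.2593>−1
Confirm numerically:
  x=-2.110: |R|=0.39258 <1
  x=-2.094: |R|=0.38588 <1
  x=-1.576: |R|=0.26227 <1
  x=-3.331: |R|=1.41375 >1
  x=-3.306: |R|=1.38275 >1
  x=-3.278: |R|=1.34853 >1
Stable set (-2.9630, 0).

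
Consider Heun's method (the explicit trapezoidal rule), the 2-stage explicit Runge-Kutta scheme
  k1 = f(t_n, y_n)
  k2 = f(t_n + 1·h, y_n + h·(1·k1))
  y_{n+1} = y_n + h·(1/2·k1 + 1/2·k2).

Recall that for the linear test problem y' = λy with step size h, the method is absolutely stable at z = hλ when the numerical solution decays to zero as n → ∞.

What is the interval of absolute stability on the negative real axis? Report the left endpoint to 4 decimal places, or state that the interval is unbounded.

On y'=λy, z=hλ:
  order 2, 2-stage ⇒ R(z)=1+z+z^2/2
  (e.g. R(-1.02)=0.50020, |R|=0.50020)

Find x<0 with |R(x)|<1.
x=-1.02: |R|=0.5002
|R(-2.33)|=1.3845 |R(-1.94)|=0.9418 |R(-1.77)|=0.7964
Bisect:
  x_lo=-2.5353 |R|=1.6786  x_hi=-0.3798 |R|=0.6924
  mid=-1.45752 |R|=0.60466 →hi
  mid=-1.99640 |R|=0.99641 →hi
  mid=-2.26585 |R|=1.30118 →lo
  mid=-2.13112 |R|=1.13972 →lo
  mid=-2.06376 |R|=1.06580 →lo
  mid=-2.03008 |R|=1.03054 →lo
  mid=-2.01324 |R|=1.01333 →lo
  ...
  [-2.00009,-1.99996] ⇒ x*=-2.0000
Interval (-2.0000, 0).

(-2.0000, 0).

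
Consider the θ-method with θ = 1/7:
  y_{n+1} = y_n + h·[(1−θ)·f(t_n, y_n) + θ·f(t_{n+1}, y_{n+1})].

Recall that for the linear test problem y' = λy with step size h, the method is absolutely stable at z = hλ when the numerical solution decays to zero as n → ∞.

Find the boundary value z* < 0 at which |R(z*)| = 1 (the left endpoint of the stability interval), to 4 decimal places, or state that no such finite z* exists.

Test eqn y'=λy, z=hλ:
  y_{n+1} = y_n + z·[6/7·y_n + 1/7·y_{n+1}] ⇒ (1 − 1/7z)y_{n+1} = (1 + 6/7z)y_n
  ⇒ R(z) = (1 + 6/7z)/(1 − 1/7z).

Need |R(x)|<1, x<0.
x=-0.98: |R|=0.1404
R=−1: 1+6/7x = −1+1/7x ⇒ -5/7x=2 ⇒ x=2/(-5/7)=-2.8000
Confirm numerically:
  x=-2.351: |R|=0.75992 <1
  x=-1.339: |R|=0.12400 <1
  x=-1.220: |R|=0.03893 <1
  x=-3.399: |R|=1.28801 >1
  x=-3.319: |R|=1.25148 >1
  x=-3.121: |R|=1.15858 >1
Stable set (-2.8000, 0).

z* = -2.8000.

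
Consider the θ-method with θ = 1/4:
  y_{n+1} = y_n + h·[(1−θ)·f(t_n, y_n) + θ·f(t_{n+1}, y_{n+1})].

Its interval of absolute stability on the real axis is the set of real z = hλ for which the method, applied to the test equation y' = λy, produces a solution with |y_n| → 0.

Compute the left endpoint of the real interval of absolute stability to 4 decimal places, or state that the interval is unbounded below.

z* = -4.0000.

Test eqn y'=λy, z=hλ:
  y_{n+1} = y_n + z·[3/4·y_n + 1/4·y_{n+1}] ⇒ (1 − 1/4z)y_{n+1} = (1 + 3/4z)y_n
  ⇒ R(z) = (1 + 3/4z)/(1 − 1/4z).

Find x<0 with |R(x)|<1.
x=-0.4: |R|=0.6364
R=−1: 1+3/4x = −1+1/4x ⇒ -1/2x=2 ⇒ x=2/(-1/2)=-4.0000
Confirm numerically:
  x=-3.953: |R|=0.98818 <1
  x=-2.567: |R|=0.56358 <1
  x=-1.940: |R|=0.30640 <1
  x=-1.669: |R|=0.17763 <1
  x=-4.585: |R|=1.13628 >1
  x=-4.402: |R|=1.09569 >1
So |R|<1 on (-4.0000, 0).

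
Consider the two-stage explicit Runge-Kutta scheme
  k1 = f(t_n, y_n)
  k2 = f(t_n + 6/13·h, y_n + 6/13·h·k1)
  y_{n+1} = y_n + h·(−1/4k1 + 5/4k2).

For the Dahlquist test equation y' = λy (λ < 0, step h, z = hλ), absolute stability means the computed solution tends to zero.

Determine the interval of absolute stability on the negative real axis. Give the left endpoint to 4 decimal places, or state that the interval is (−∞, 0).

With y'=λy (z=hλ):
  k1=λy_n ⇒ h·k1=z·y_n;  k2=λ(1+6/13z)y_n ⇒ h·k2=z(1+6/13z)y_n
  y_{n+1}/y_n = 1 − 1/4z + 5/4z(1+6/13z) = 1 + z + 15/26z²
  ⇒ R(z) = 1 + z + 15/26z².

Boundary: |R(x)|=1, x<0.
x=-1.51: |R|=0.8054
R=1: x+15/26x²=0 ⇒ x=−26/15=-1.7333; min R=1−1/(4·15/26)=0.5667>−1
Confirm numerically:
  x=-1.022: |R|=0.58059 <1
  x=-0.983: |R|=0.57447 <1
  x=-0.908: |R|=0.56765 <1
  x=-2.036: |R|=1.35552 >1
  x=-1.895: |R|=1.17675 >1
  x=-1.877: |R|=1.15557 >1
So |R|<1 on (-1.7333, 0).

z∈(-1.7333,0).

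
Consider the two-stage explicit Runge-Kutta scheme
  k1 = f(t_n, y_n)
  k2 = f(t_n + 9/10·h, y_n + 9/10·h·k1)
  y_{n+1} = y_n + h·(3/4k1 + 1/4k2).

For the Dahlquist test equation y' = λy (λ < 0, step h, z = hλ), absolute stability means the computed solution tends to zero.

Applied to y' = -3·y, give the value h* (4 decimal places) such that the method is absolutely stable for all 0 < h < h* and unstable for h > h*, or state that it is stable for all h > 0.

(-4.4444,0); λ=-3 ⇒ h* = (40/9)/3 = 1.4815.

On y'=λy, z=hλ:
  k1=λy_n ⇒ h·k1=z·y_n;  k2=λ(1+9/10z)y_n ⇒ h·k2=z(1+9/10z)y_n
  y_{n+1}/y_n = 1 + 3/4z + 1/4z(1+9/10z) = 1 + z + 9/40z²
  ⇒ R(z) = 1 + z + 9/40z².

Find x<0 with |R(x)|<1.
x=-0.44: |R|=0.6036
R=1: x+9/40x²=0 ⇒ x=−40/9=-4.4444; min R=1−1/(4·9/40)=-0.1111>−1
Confirm numerically:
  x=-3.859: |R|=0.49167 <1
  x=-3.024: |R|=0.03353 <1
  x=-2.720: |R|=0.05536 <1
  x=-4.877: |R|=1.47465 >1
  x=-4.768: |R|=1.34711 >1
  x=-4.705: |R|=1.27583 >1
So |R|<1 on (-4.4444, 0).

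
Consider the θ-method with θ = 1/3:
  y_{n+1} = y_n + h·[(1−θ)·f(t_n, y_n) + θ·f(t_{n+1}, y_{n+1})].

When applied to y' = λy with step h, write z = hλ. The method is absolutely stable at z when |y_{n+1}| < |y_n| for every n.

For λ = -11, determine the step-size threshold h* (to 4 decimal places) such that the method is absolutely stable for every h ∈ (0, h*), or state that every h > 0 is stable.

On y'=λy, z=hλ:
  y_{n+1} = y_n + z·[2/3·y_n + 1/3·y_{n+1}] ⇒ (1 − 1/3z)y_{n+1} = (1 + 2/3z)y_n
  R(z) = (1 + 2/3z)/(1 − 1/3z).

Need |R(x)|<1, x<0.
x=-0.99: |R|=0.2556
R=−1: 1+2/3x = −1+1/3x ⇒ -1/3x=2 ⇒ x=2/(-1/3)=-6.0000
Confirm numerically:
  x=-5.721: |R|=0.96801 <1
  x=-4.027: |R|=0.71923 <1
  x=-3.626: |R|=0.64171 <1
  x=-6.499: |R|=1.05253 >1
  x=-6.363: |R|=1.03877 >1
  x=-6.297: |R|=1.03195 >1
Interval (-6.0000, 0).

(-6.0000,0); λ=-11 ⇒ h* = (6)/11 = 0.5455.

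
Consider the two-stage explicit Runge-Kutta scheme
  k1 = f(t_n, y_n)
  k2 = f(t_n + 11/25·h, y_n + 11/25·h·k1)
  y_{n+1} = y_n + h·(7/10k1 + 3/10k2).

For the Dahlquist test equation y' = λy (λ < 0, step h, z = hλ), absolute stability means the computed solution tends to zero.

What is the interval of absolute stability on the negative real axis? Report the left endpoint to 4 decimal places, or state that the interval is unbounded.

On y'=λy, z=hλ:
  k1=λy_n ⇒ h·k1=z·y_n;  k2=λ(1+11/25z)y_n ⇒ h·k2=z(1+11/25z)y_n
  y_{n+1}/y_n = 1 + 7/10z + 3/10z(1+11/25z) = 1 + z + 33/250z²
  Hence R(z) = 1 + z + 33/250z².

Boundary: |R(x)|=1, x<0.
x=-1.41: |R|=0.1476
R=1: x+33/250x²=0 ⇒ x=−250/33=-7.5758; min R=1−1/(4·33/250)=-0.8939>−1
Confirm numerically:
  x=-6.947: |R|=0.42343 <1
  x=-5.764: |R|=0.37847 <1
  x=-5.494: |R|=0.50971 <1
  x=-7.904: |R|=1.34246 >1
  x=-7.802: |R|=1.23300 >1
Stable set (-7.5758, 0).

(-7.5758, 0).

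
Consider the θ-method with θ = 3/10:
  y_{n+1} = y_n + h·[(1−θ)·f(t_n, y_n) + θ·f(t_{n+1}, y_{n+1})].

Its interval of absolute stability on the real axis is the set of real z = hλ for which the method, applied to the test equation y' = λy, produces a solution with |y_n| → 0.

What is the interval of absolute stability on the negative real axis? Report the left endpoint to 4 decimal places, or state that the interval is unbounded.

(-5.0000, 0).

With y'=λy (z=hλ):
  y_{n+1} = y_n + z·[7/10·y_n + 3/10·y_{n+1}] ⇒ (1 − 3/10z)y_{n+1} = (1 + 7/10z)y_n
  ⇒ R(z) = (1 + 7/10z)/(1 − 3/10z).

Find x<0 with |R(x)|<1.
x=-1.71: |R|=0.1302
R=−1: 1+7/10x = −1+3/10x ⇒ -2/5x=2 ⇒ x=2/(-2/5)=-5.0000
Confirm numerically:
  x=-4.500: |R|=0.91489 <1
  x=-4.399: |R|=0.89637 <1
  x=-3.172: |R|=0.62533 <1
  x=-5.576: |R|=1.08620 >1
  x=-5.539: |R|=1.08100 >1
Stable set (-5.0000, 0).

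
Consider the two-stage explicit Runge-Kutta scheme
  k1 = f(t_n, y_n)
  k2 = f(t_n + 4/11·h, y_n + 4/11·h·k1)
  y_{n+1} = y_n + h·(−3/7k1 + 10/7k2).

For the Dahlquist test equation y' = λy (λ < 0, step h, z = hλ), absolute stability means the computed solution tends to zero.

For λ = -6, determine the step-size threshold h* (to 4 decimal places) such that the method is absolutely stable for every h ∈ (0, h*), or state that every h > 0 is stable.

With y'=λy (z=hλ):
  k1=λy_n ⇒ h·k1=z·y_n;  k2=λ(1+4/11z)y_n ⇒ h·k2=z(1+4/11z)y_n
  y_{n+1}/y_n = 1 − 3/7z + 10/7z(1+4/11z) = 1 + z + 40/77z²
  R(z) = 1 + z + 40/77z².

Find x<0 with |R(x)|<1.
x=-0.65: |R|=0.5695
R=1: x+40/77x²=0 ⇒ x=−77/40=-1.9250; min R=1−1/(4·40/77)=0.5188>−1
Confirm numerically:
  x=-1.894: |R|=0.96950 <1
  x=-1.706: |R|=0.80591 <1
  x=-1.291: |R|=0.57481 <1
  x=-2.491: |R|=1.73242 >1
  x=-2.403: |R|=1.59669 >1
  x=-2.101: |R|=1.19209 >1
Interval (-1.9250, 0).

(-1.9250,0); λ=-6 ⇒ h* = (77/40)/6 = 0.3208.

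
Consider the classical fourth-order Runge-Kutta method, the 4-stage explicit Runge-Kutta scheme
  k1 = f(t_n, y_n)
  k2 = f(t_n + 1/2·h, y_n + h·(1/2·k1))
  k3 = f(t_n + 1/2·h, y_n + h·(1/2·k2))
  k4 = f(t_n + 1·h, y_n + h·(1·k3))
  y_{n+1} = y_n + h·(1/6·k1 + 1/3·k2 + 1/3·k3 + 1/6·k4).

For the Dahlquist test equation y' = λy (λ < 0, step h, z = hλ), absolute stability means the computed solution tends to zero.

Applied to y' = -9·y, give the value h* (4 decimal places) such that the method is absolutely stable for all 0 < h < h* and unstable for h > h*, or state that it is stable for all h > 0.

(-2.7853,0); λ=-9 ⇒ h* = 0.3095.

On y'=λy, z=hλ:
  order 4, 4-stage ⇒ R(z)=1+z+z^2/2+z^3/6+z^4/24
  (e.g. R(-0.71)=0.49299, |R|=0.49299)

Find x<0 with |R(x)|<1.
x=-0.71: |R|=0.4930
|R(-2.1)|=0.3718 |R(-1.99)|=0.3300 |R(-1.01)|=0.3717
Bisect:
  x_lo=-3.1473 |R|=1.6978  x_hi=-0.2738 |R|=0.7605
  mid=-1.71052 |R|=0.27499 →hi
  mid=-2.42891 |R|=0.58284 →hi
  mid=-2.78810 |R|=1.00424 →lo
  mid=-2.60850 |R|=0.76457 →hi
  mid=-2.69830 |R|=0.87657 →hi
  mid=-2.74320 |R|=0.93837 →hi
  mid=-2.76565 |R|=0.97079 →hi
  mid=-2.77688 |R|=0.98738 →hi
  mid=-2.78249 |R|=0.99578 →hi
  ...
  [-2.78529,-2.78512] ⇒ x*=-2.7853
Interval (-2.7853, 0).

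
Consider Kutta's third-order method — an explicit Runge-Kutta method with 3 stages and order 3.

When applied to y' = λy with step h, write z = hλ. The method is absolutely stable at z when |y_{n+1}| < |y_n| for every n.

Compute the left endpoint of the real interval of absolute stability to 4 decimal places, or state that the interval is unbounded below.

left endpoint -2.5127.

With y'=λy (z=hλ):
  order 3, 3-stage ⇒ R(z)=1+z+z^2/2+z^3/6
  (e.g. R(-1.66)=-0.04458, |R|=0.04458)

Need |R(x)|<1, x<0.
x=-1.66: |R|=0.0446
|R(-2.03)|=0.3638 |R(-1.16)|=0.2527 |R(-0.94)|=0.3634
Bisect:
  x_lo=-3.1442 |R|=2.3818  x_hi=-0.2334 |R|=0.7917
  mid=-1.68881 |R|=0.06554 →hi
  mid=-2.41650 |R|=0.84862 →hi
  mid=-2.78035 |R|=1.49735 →lo
  mid=-2.59843 |R|=1.14653 →lo
  mid=-2.50746 |R|=0.99134 →hi
  mid=-2.55295 |R|=1.06733 →lo
  mid=-2.53020 |R|=1.02894 →lo
  mid=-2.51883 |R|=1.01004 →lo
  mid=-2.51315 |R|=1.00066 →lo
  ...
  [-2.51279,-2.51262] ⇒ x*=-2.5127
So |R|<1 on (-2.5127, 0).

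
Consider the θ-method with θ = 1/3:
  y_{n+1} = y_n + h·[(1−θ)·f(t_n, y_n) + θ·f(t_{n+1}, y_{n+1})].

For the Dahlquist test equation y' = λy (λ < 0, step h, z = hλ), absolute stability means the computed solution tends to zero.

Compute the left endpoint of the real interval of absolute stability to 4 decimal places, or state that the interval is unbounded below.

z* = -6.0000.

With y'=λy (z=hλ):
  y_{n+1} = y_n + z·[2/3·y_n + 1/3·y_{n+1}] ⇒ (1 − 1/3z)y_{n+1} = (1 + 2/3z)y_n
  Hence R(z) = (1 + 2/3z)/(1 − 1/3z).

Find x<0 with |R(x)|<1.
x=-1.24: |R|=0.1226
R=−1: 1+2/3x = −1+1/3x ⇒ -1/3x=2 ⇒ x=2/(-1/3)=-6.0000
Confirm numerically:
  x=-5.324: |R|=0.91879 <1
  x=-5.181: |R|=0.89989 <1
  x=-3.855: |R|=0.68709 <1
  x=-3.404: |R|=0.59463 <1
  x=-6.317: |R|=1.03402 >1
  x=-6.091: |R|=1.01001 >1
Stable set (-6.0000, 0).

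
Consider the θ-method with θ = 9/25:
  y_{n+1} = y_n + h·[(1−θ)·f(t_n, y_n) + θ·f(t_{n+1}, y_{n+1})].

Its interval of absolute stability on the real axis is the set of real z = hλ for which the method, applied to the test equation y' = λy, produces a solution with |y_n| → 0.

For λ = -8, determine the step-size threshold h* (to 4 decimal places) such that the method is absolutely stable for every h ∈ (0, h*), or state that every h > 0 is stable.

Test eqn y'=λy, z=hλ:
  y_{n+1} = y_n + z·[16/25·y_n + 9/25·y_{n+1}] ⇒ (1 − 9/25z)y_{n+1} = (1 + 16/25z)y_n
  Hence R(z) = (1 + 16/25z)/(1 − 9/25z).

Need |R(x)|<1, x<0.
x=-0.37: |R|=0.6735
R=−1: 1+16/25x = −1+9/25x ⇒ -7/25x=2 ⇒ x=2/(-7/25)=-7.1429
Confirm numerically:
  x=-6.889: |R|=0.97957 <1
  x=-6.377: |R|=0.93493 <1
  x=-6.244: |R|=0.92251 <1
  x=-3.499: |R|=0.54848 <1
  x=-7.260: |R|=1.00908 >1
  x=-7.240: |R|=1.00754 >1
  x=-7.166: |R|=1.00181 >1
Stable set (-7.1429, 0).

(-7.1429,0); λ=-8 ⇒ h* = (50/7)/8 = 0.8929.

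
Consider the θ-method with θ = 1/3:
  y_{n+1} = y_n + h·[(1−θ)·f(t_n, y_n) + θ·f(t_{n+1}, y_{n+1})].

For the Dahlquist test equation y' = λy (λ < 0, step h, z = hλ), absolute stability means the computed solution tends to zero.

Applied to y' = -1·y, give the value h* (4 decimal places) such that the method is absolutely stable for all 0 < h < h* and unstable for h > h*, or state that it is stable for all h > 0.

On y'=λy, z=hλ:
  y_{n+1} = y_n + z·[2/3·y_n + 1/3·y_{n+1}] ⇒ (1 − 1/3z)y_{n+1} = (1 + 2/3z)y_n
  ⇒ R(z) = (1 + 2/3z)/(1 − 1/3z).

Find x<0 with |R(x)|<1.
x=-1.21: |R|=0.1378
R=−1: 1+2/3x = −1+1/3x ⇒ -1/3x=2 ⇒ x=2/(-1/3)=-6.0000
Confirm numerically:
  x=-3.706: |R|=0.65792 <1
  x=-2.898: |R|=0.47406 <1
  x=-2.758: |R|=0.43696 <1
  x=-6.560: |R|=1.05858 >1
  x=-6.349: |R|=1.03733 >1
  x=-6.348: |R|=1.03723 >1
So |R|<1 on (-6.0000, 0).

(-6.0000,0); λ=-1 ⇒ h* = (6)/1 = 6.0000.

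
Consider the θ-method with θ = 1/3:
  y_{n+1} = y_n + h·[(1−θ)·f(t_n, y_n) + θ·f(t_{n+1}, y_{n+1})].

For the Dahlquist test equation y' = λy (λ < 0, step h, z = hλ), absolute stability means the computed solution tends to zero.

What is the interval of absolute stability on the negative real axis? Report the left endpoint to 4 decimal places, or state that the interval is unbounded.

With y'=λy (z=hλ):
  y_{n+1} = y_n + z·[2/3·y_n + 1/3·y_{n+1}] ⇒ (1 − 1/3z)y_{n+1} = (1 + 2/3z)y_n
  Hence R(z) = (1 + 2/3z)/(1 − 1/3z).

Solve |R(x)|<1 on ℝ⁻.
x=-0.59: |R|=0.5070
R=−1: 1+2/3x = −1+1/3x ⇒ -1/3x=2 ⇒ x=2/(-1/3)=-6.0000
Confirm numerically:
  x=-5.280: |R|=0.91304 <1
  x=-4.362: |R|=0.77751 <1
  x=-4.099: |R|=0.73222 <1
  x=-6.425: |R|=1.04509 >1
  x=-6.381: |R|=1.04061 >1
  x=-6.349: |R|=1.03733 >1
Stable set (-6.0000, 0).

(-6.0000, 0).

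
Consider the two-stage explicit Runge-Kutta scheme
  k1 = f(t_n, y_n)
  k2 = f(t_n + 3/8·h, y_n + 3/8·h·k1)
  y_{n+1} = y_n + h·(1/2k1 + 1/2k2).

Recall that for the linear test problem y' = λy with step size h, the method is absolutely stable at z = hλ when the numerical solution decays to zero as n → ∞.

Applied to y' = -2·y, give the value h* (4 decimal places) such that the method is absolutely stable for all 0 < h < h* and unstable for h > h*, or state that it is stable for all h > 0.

With y'=λy (z=hλ):
  k1=λy_n ⇒ h·k1=z·y_n;  k2=λ(1+3/8z)y_n ⇒ h·k2=z(1+3/8z)y_n
  y_{n+1}/y_n = 1 + 1/2z + 1/2z(1+3/8z) = 1 + z + 3/16z²
  so R(z) = 1 + z + 3/16z².

Solve |R(x)|<1 on ℝ⁻.
x=-1.56: |R|=0.1037
R=1: x+3/16x²=0 ⇒ x=−16/3=-5.3333; min R=1−1/(4·3/16)=-0.3333>−1
Confirm numerically:
  x=-5.024: |R|=0.70861 <1
  x=-4.360: |R|=0.20430 <1
  x=-3.978: |R|=0.01091 <1
  x=-3.644: |R|=0.15424 <1
  x=-5.692: |R|=1.38279 >1
  x=-5.621: |R|=1.30318 >1
  x=-5.416: |R|=1.08395 >1
Interval (-5.3333, 0).

(-5.3333,0); λ=-2 ⇒ h* = (16/3)/2 = 2.6667.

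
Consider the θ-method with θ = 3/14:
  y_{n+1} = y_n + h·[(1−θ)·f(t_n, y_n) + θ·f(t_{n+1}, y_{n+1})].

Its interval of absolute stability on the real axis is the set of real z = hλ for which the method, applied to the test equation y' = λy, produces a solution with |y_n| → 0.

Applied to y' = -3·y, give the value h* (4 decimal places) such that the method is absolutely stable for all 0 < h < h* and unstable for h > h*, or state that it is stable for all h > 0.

On y'=λy, z=hλ:
  y_{n+1} = y_n + z·[11/14·y_n + 3/14·y_{n+1}] ⇒ (1 − 3/14z)y_{n+1} = (1 + 11/14z)y_n
  ⇒ R(z) = (1 + 11/14z)/(1 − 3/14z).

Solve |R(x)|<1 on ℝ⁻.
x=-1.49: |R|=0.1294
R=−1: 1+11/14x = −1+3/14x ⇒ -4/7x=2 ⇒ x=2/(-4/7)=-3.5000
Confirm numerically:
  x=-3.095: |R|=0.86085 <1
  x=-2.417: |R|=0.59230 <1
  x=-2.177: |R|=0.48449 <1
  x=-3.740: |R|=1.07613 >1
  x=-3.702: |R|=1.06437 >1
Stable set (-3.5000, 0).

(-3.5000,0); λ=-3 ⇒ h* = (7/2)/3 = 1.1667.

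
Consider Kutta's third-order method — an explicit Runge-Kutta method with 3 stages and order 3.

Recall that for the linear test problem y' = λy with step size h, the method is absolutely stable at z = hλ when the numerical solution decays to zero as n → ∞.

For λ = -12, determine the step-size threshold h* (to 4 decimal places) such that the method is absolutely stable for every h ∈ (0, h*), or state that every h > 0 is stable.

With y'=λy (z=hλ):
  order 3, 3-stage ⇒ R(z)=1+z+z^2/2+z^3/6
  (e.g. R(-0.32)=0.72574, |R|=0.72574)

Find x<0 with |R(x)|<1.
x=-0.32: |R|=0.7257
|R(-2.63)|=1.2035 |R(-1.92)|=0.2564 |R(-1.42)|=0.1110
Bisect:
  x_lo=-3.4083 |R|=3.1990  x_hi=-0.2625 |R|=0.7690
  mid=-1.83541 |R|=0.18154 →hi
  mid=-2.62188 |R|=1.18866 →lo
  mid=-2.22864 |R|=0.59011 →hi
  mid=-2.42526 |R|=0.86183 →hi
  mid=-2.52357 |R|=1.01789 →lo
  mid=-2.47441 |R|=0.93808 →hi
  mid=-2.49899 |R|=0.97753 →hi
  mid=-2.51128 |R|=0.99759 →hi
  mid=-2.51742 |R|=1.00771 →lo
  ...
  [-2.51282,-2.51262] ⇒ x*=-2.5127
Stable set (-2.5127, 0).

(-2.5127,0); λ=-12 ⇒ h* = 0.2094.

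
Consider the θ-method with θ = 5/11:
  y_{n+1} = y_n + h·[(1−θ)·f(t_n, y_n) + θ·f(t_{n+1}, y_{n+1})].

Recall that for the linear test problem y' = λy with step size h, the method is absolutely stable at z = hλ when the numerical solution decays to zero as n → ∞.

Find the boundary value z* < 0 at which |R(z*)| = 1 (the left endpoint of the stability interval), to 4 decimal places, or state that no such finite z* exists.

Test eqn y'=λy, z=hλ:
  y_{n+1} = y_n + z·[6/11·y_n + 5/11·y_{n+1}] ⇒ (1 − 5/11z)y_{n+1} = (1 + 6/11z)y_n
  R(z) = (1 + 6/11z)/(1 − 5/11z).

Boundary: |R(x)|=1, x<0.
x=-0.35: |R|=0.6980
R=−1: 1+6/11x = −1+5/11x ⇒ -1/11x=2 ⇒ x=2/(-1/11)=-22.0000
Confirm numerically:
  x=-21.871: |R|=0.99893 <1
  x=-21.305: |R|=0.99409 <1
  x=-14.274: |R|=0.90620 <1
  x=-12.895: |R|=0.87936 <1
  x=-22.397: |R|=1.00323 >1
  x=-22.337: |R|=1.00275 >1
  x=-22.142: |R|=1.00117 >1
Stable set (-22.0000, 0).

left endpoint -22.0000.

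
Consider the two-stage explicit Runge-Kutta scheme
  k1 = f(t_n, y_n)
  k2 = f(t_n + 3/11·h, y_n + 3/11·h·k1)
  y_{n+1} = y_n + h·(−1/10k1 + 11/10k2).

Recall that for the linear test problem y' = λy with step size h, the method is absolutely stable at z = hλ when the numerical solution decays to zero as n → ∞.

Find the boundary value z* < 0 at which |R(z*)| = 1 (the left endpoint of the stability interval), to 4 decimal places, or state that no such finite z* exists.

left endpoint -3.3333.

Set f=λy, z=hλ:
  k1=λy_n ⇒ h·k1=z·y_n;  k2=λ(1+3/11z)y_n ⇒ h·k2=z(1+3/11z)y_n
  y_{n+1}/y_n = 1 − 1/10z + 11/10z(1+3/11z) = 1 + z + 3/10z²
  R(z) = 1 + z + 3/10z².

Solve |R(x)|<1 on ℝ⁻.
x=-0.3: |R|=0.7270
R=1: x+3/10x²=0 ⇒ x=−10/3=-3.3333; min R=1−1/(4·3/10)=0.1667>−1
Confirm numerically:
  x=-3.057: |R|=0.74657 <1
  x=-2.474: |R|=0.36220 <1
  x=-1.920: |R|=0.18592 <1
  x=-3.708: |R|=1.41678 >1
  x=-3.576: |R|=1.26033 >1
  x=-3.459: |R|=1.13040 >1
So |R|<1 on (-3.3333, 0).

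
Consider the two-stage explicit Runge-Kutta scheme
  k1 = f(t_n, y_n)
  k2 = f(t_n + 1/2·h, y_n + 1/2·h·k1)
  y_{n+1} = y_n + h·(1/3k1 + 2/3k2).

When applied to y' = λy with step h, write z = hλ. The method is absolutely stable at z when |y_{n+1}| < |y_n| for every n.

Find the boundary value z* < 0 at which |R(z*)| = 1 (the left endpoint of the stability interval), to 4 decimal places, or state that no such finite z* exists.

z* = -3.0000.

With y'=λy (z=hλ):
  k1=λy_n ⇒ h·k1=z·y_n;  k2=λ(1+1/2z)y_n ⇒ h·k2=z(1+1/2z)y_n
  y_{n+1}/y_n = 1 + 1/3z + 2/3z(1+1/2z) = 1 + z + 1/3z²
  Hence R(z) = 1 + z + 1/3z².

Boundary: |R(x)|=1, x<0.
x=-1.52: |R|=0.2501
R=1: x+1/3x²=0 ⇒ x=−3=-3.0000; min R=1−1/(4·1/3)=0.2500>−1
Confirm numerically:
  x=-2.917: |R|=0.91930 <1
  x=-1.681: |R|=0.26092 <1
  x=-1.506: |R|=0.25001 <1
  x=-3.590: |R|=1.70603 >1
  x=-3.441: |R|=1.50583 >1
  x=-3.216: |R|=1.23155 >1
Interval (-3.0000, 0).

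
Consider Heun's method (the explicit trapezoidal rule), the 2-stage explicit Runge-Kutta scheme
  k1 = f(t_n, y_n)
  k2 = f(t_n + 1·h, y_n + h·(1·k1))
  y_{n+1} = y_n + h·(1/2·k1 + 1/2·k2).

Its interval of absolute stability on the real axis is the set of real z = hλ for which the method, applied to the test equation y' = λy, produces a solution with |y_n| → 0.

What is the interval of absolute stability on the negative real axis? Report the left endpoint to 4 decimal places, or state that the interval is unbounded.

(-2.0000, 0).

Test eqn y'=λy, z=hλ:
  order 2, 2-stage ⇒ R(z)=1+z+z^2/2
  (e.g. R(-1.42)=0.58820, |R|=0.58820)

Need |R(x)|<1, x<0.
x=-1.42: |R|=0.5882
|R(-1.86)|=0.8698 |R(-0.57)|=0.5924 |R(-0.51)|=0.6200
Bisect:
  x_lo=-2.5283 |R|=1.6678  x_hi=-0.1856 |R|=0.8316
  mid=-1.35692 |R|=0.56369 →hi
  mid=-1.94258 |R|=0.94423 →hi
  mid=-2.23542 |R|=1.26313 →lo
  mid=-2.08900 |R|=1.09296 →lo
  mid=-2.01579 |R|=1.01592 →lo
  mid=-1.97919 |R|=0.97941 →hi
  mid=-1.99749 |R|=0.99749 →hi
  mid=-2.00664 |R|=1.00666 →lo
  ...
  [-2.00006,-1.99992] ⇒ x*=-2.0000
Interval (-2.0000, 0).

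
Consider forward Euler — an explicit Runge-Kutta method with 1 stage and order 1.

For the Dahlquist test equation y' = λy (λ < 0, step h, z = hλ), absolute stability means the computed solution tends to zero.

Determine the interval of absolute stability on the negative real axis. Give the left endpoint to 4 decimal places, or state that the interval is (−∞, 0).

On y'=λy, z=hλ:
  order 1, 1-stage ⇒ R(z)=1+z
  (e.g. R(-0.97)=0.03000, |R|=0.03000)

Boundary: |R(x)|=1, x<0.
x=-0.97: |R|=0.0300
|R(-1.8)|=0.8000 |R(-1.27)|=0.2700 |R(-1.18)|=0.1800
Bisect:
  x_lo=-2.4619 |R|=1.4619  x_hi=-0.1434 |R|=0.8566
  mid=-1.30266 |R|=0.30266 →hi
  mid=-1.88227 |R|=0.88227 →hi
  mid=-2.17208 |R|=1.17208 →lo
  mid=-2.02717 |R|=1.02717 →lo
  mid=-1.95472 |R|=0.95472 →hi
  mid=-1.99095 |R|=0.99095 →hi
  mid=-2.00906 |R|=1.00906 →lo
  mid=-2.00000 |R|=1.00000 →lo
  mid=-1.99548 |R|=0.99548 →hi
  ...
  [-2.00000,-1.99986] ⇒ x*=-2.0000
So |R|<1 on (-2.0000, 0).

(-2.0000, 0).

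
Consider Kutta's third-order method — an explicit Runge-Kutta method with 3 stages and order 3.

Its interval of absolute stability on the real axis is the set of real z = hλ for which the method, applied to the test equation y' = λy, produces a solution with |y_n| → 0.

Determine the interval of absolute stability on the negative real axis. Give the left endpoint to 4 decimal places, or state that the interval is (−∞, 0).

On y'=λy, z=hλ:
  order 3, 3-stage ⇒ R(z)=1+z+z^2/2+z^3/6
  (e.g. R(-1.32)=0.16787, |R|=0.16787)

Find x<0 with |R(x)|<1.
x=-1.32: |R|=0.1679
|R(-2.75)|=1.4349 |R(-2.17)|=0.5186 |R(-0.98)|=0.3433
Bisect:
  x_lo=-3.1985 |R|=2.5368  x_hi=-0.1251 |R|=0.8824
  mid=-1.66179 |R|=0.04587 →hi
  mid=-2.43012 |R|=0.86922 →hi
  mid=-2.81429 |R|=1.56914 →lo
  mid=-2.62220 |R|=1.18925 →lo
  mid=-2.52616 |R|=1.02220 →lo
  mid=-2.47814 |R|=0.94400 →hi
  mid=-2.50215 |R|=0.98267 →hi
  ...
  [-2.51284,-2.51266] ⇒ x*=-2.5127
Stable set (-2.5127, 0).

(-2.5127, 0).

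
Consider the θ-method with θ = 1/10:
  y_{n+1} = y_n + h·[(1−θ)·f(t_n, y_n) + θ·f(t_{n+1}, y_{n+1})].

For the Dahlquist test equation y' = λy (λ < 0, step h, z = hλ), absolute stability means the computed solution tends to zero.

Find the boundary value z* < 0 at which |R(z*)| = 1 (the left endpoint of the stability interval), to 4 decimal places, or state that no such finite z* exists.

z* = -2.5000.

On y'=λy, z=hλ:
  y_{n+1} = y_n + z·[9/10·y_n + 1/10·y_{n+1}] ⇒ (1 − 1/10z)y_{n+1} = (1 + 9/10z)y_n
  so R(z) = (1 + 9/10z)/(1 − 1/10z).

Boundary: |R(x)|=1, x<0.
x=-1.14: |R|=0.0233
R=−1: 1+9/10x = −1+1/10x ⇒ -4/5x=2 ⇒ x=2/(-4/5)=-2.5000
Confirm numerically:
  x=-2.298: |R|=0.86860 <1
  x=-1.694: |R|=0.44861 <1
  x=-1.569: |R|=0.35621 <1
  x=-1.386: |R|=0.21728 <1
  x=-2.924: |R|=1.26246 >1
  x=-2.792: |R|=1.18261 >1
  x=-2.738: |R|=1.14947 >1
So |R|<1 on (-2.5000, 0).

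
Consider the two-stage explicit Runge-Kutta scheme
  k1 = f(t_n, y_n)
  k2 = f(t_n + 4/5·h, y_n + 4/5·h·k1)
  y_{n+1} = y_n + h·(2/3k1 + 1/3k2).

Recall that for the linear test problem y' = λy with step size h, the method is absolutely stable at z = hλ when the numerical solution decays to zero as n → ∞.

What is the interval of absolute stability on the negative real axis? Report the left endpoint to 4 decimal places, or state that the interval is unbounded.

(-3.7500, 0).

Set f=λy, z=hλ:
  k1=λy_n ⇒ h·k1=z·y_n;  k2=λ(1+4/5z)y_n ⇒ h·k2=z(1+4/5z)y_n
  y_{n+1}/y_n = 1 + 2/3z + 1/3z(1+4/5z) = 1 + z + 4/15z²
  R(z) = 1 + z + 4/15z².

Boundary: |R(x)|=1, x<0.
x=-0.95: |R|=0.2907
R=1: x+4/15x²=0 ⇒ x=−15/4=-3.7500; min R=1−1/(4·4/15)=0.0625>−1
Confirm numerically:
  x=-3.287: |R|=0.59417 <1
  x=-2.756: |R|=0.26948 <1
  x=-2.238: |R|=0.09764 <1
  x=-4.135: |R|=1.42453 >1
  x=-3.996: |R|=1.26214 >1
  x=-3.939: |R|=1.19853 >1
Stable set (-3.7500, 0).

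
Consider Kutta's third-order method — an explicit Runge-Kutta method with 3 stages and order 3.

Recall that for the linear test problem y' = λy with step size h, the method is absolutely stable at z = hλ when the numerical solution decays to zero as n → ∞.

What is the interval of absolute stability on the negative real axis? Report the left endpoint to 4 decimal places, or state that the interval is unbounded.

Set f=λy, z=hλ:
  order 3, 3-stage ⇒ R(z)=1+z+z^2/2+z^3/6
  (e.g. R(-1.57)=0.01747, |R|=0.01747)

Find x<0 with |R(x)|<1.
x=-1.57: |R|=0.0175
|R(-2.46)|=0.9154 |R(-2.32)|=0.7100 |R(-0.92)|=0.3734
Bisect:
  x_lo=-3.1921 |R|=2.5185  x_hi=-0.0940 |R|=0.9103
  mid=-1.64306 |R|=0.03252 →hi
  mid=-2.41760 |R|=0.85027 →hi
  mid=-2.80487 |R|=1.54902 →lo
  mid=-2.61124 |R|=1.16944 →lo
  mid=-2.51442 |R|=1.00276 →lo
  mid=-2.46601 |R|=0.92480 →hi
  mid=-2.49022 |R|=0.96334 →hi
  ...
  [-2.51291,-2.51272] ⇒ x*=-2.5127
Interval (-2.5127, 0).

z∈(-2.5127,0).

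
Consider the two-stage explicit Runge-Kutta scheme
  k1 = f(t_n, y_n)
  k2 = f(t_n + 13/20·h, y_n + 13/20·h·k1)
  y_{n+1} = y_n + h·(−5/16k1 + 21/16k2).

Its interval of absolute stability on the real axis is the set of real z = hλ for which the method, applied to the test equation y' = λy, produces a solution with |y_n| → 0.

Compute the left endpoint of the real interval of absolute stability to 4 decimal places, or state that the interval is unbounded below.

Set f=λy, z=hλ:
  k1=λy_n ⇒ h·k1=z·y_n;  k2=λ(1+13/20z)y_n ⇒ h·k2=z(1+13/20z)y_n
  y_{n+1}/y_n = 1 − 5/16z + 21/16z(1+13/20z) = 1 + z + 273/320z²
  Hence R(z) = 1 + z + 273/320z².

Solve |R(x)|<1 on ℝ⁻.
x=-0.95: |R|=0.8199
R=1: x+273/320x²=0 ⇒ x=−320/273=-1.1722; min R=1−1/(4·273/320)=0.7070>−1
Confirm numerically:
  x=-0.746: |R|=0.72878 <1
  x=-0.533: |R|=0.70936 <1
  x=-0.474: |R|=0.71768 <1
  x=-1.732: |R|=1.82722 >1
  x=-1.454: |R|=1.34961 >1
  x=-1.215: |R|=1.04440 >1
So |R|<1 on (-1.1722, 0).

z* = -1.1722.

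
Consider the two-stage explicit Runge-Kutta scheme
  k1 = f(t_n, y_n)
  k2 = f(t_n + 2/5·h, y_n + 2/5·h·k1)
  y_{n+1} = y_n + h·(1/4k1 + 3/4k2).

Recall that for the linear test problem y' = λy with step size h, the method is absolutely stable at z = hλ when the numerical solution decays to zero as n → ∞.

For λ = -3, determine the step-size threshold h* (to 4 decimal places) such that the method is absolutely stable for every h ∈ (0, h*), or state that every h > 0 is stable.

Test eqn y'=λy, z=hλ:
  k1=λy_n ⇒ h·k1=z·y_n;  k2=λ(1+2/5z)y_n ⇒ h·k2=z(1+2/5z)y_n
  y_{n+1}/y_n = 1 + 1/4z + 3/4z(1+2/5z) = 1 + z + 3/10z²
  R(z) = 1 + z + 3/10z².

Need |R(x)|<1, x<0.
x=-0.7: |R|=0.4470
R=1: x+3/10x²=0 ⇒ x=−10/3=-3.3333; min R=1−1/(4·3/10)=0.1667>−1
Confirm numerically:
  x=-2.945: |R|=0.65691 <1
  x=-2.863: |R|=0.59603 <1
  x=-2.010: |R|=0.20203 <1
  x=-1.473: |R|=0.17792 <1
  x=-3.897: |R|=1.65898 >1
  x=-3.677: |R|=1.37910 >1
  x=-3.443: |R|=1.11327 >1
So |R|<1 on (-3.3333, 0).

(-3.3333,0); λ=-3 ⇒ h* = (10/3)/3 = 1.1111.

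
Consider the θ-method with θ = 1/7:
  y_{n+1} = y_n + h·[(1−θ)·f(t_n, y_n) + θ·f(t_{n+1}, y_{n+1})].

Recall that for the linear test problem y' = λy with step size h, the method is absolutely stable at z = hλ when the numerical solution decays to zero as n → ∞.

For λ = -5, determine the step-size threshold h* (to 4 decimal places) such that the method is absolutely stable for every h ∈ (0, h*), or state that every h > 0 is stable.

On y'=λy, z=hλ:
  y_{n+1} = y_n + z·[6/7·y_n + 1/7·y_{n+1}] ⇒ (1 − 1/7z)y_{n+1} = (1 + 6/7z)y_n
  ⇒ R(z) = (1 + 6/7z)/(1 − 1/7z).

Need |R(x)|<1, x<0.
x=-1.73: |R|=0.3872
R=−1: 1+6/7x = −1+1/7x ⇒ -5/7x=2 ⇒ x=2/(-5/7)=-2.8000
Confirm numerically:
  x=-2.043: |R|=0.58144 <1
  x=-1.949: |R|=0.52453 <1
  x=-1.692: |R|=0.36263 <1
  x=-1.435: |R|=0.19087 <1
  x=-3.193: |R|=1.19278 >1
  x=-2.990: |R|=1.09510 >1
Interval (-2.8000, 0).

(-2.8000,0); λ=-5 ⇒ h* = (14/5)/5 = 0.5600.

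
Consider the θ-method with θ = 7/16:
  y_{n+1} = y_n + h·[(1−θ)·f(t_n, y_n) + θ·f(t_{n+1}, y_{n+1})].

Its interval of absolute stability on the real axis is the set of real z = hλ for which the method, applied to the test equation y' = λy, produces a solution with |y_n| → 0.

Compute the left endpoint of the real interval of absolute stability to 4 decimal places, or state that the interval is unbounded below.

With y'=λy (z=hλ):
  y_{n+1} = y_n + z·[9/16·y_n + 7/16·y_{n+1}] ⇒ (1 − 7/16z)y_{n+1} = (1 + 9/16z)y_n
  R(z) = (1 + 9/16z)/(1 − 7/16z).

Boundary: |R(x)|=1, x<0.
x=-0.71: |R|=0.4583
R=−1: 1+9/16x = −1+7/16x ⇒ -1/8x=2 ⇒ x=2/(-1/8)=-16.0000
Confirm numerically:
  x=-14.438: |R|=0.97331 <1
  x=-14.037: |R|=0.96564 <1
  x=-13.449: |R|=0.95368 <1
  x=-7.188: |R|=0.73424 <1
  x=-16.336: |R|=1.00516 >1
  x=-16.109: |R|=1.00169 >1
So |R|<1 on (-16.0000, 0).

left endpoint -16.0000.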